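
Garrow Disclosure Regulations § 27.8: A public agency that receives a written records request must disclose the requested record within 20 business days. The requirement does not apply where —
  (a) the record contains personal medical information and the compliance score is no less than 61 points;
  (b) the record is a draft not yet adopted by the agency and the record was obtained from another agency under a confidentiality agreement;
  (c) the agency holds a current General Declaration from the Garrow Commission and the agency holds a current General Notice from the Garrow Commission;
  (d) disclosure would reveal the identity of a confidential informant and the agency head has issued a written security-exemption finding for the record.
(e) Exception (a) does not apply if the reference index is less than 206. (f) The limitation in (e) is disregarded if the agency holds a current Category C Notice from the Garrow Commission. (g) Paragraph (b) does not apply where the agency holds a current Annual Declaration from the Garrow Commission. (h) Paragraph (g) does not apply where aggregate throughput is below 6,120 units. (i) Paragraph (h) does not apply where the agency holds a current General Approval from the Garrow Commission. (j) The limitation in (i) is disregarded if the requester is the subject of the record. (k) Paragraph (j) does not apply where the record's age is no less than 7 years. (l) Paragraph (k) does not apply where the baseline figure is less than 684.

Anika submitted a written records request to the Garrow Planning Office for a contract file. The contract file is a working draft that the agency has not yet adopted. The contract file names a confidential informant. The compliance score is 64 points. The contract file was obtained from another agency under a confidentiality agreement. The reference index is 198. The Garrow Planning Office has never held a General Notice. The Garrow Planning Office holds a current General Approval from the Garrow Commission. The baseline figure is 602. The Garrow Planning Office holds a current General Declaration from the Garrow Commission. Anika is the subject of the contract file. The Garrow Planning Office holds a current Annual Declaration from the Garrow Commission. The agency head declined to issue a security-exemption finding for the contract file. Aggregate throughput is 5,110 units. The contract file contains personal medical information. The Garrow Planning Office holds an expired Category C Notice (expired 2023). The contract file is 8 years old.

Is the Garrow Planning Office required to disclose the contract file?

Exception (a) is satisfied on its face — the contract file contains personal medical information; the compliance score is 64 points, meeting the 61 points threshold. But applying paragraphs (e)–(f): (e) operates against (a): the reference index is 198, less than the 206 limit. (f), which would lift (e), is inapplicable — no current Category C Notice is held. (a) is therefore removed.
Exception (b): the contract file is an unadopted draft; the contract file was obtained under a confidentiality agreement — every condition holds. Under paragraphs (g)–(l): (g) would limit (b) — a current Annual Declaration is held — but (h) sets (g) aside: (h) operates — aggregate throughput is 5,110 units, below the 6,120 units limit. (i) is triggered (a current General Approval is held), but yields to (j): (j) applies — Anika is the subject of the contract file. (k) would limit (j) — the record's age is 8 years, meeting the 7 years threshold — but (l) sets (k) aside: (l) operates against (k): the baseline figure is 602, less than the 684 limit. So (b) applies.
Exception (c) fails — no current General Notice is held.
Exception (d) requires that the agency head has issued a written security-exemption finding for the record; but the agency head declined to issue a security-exemption finding, so (d) is unavailable.

No — exception (b) applies; the Garrow Planning Office is not required to disclose the contract file.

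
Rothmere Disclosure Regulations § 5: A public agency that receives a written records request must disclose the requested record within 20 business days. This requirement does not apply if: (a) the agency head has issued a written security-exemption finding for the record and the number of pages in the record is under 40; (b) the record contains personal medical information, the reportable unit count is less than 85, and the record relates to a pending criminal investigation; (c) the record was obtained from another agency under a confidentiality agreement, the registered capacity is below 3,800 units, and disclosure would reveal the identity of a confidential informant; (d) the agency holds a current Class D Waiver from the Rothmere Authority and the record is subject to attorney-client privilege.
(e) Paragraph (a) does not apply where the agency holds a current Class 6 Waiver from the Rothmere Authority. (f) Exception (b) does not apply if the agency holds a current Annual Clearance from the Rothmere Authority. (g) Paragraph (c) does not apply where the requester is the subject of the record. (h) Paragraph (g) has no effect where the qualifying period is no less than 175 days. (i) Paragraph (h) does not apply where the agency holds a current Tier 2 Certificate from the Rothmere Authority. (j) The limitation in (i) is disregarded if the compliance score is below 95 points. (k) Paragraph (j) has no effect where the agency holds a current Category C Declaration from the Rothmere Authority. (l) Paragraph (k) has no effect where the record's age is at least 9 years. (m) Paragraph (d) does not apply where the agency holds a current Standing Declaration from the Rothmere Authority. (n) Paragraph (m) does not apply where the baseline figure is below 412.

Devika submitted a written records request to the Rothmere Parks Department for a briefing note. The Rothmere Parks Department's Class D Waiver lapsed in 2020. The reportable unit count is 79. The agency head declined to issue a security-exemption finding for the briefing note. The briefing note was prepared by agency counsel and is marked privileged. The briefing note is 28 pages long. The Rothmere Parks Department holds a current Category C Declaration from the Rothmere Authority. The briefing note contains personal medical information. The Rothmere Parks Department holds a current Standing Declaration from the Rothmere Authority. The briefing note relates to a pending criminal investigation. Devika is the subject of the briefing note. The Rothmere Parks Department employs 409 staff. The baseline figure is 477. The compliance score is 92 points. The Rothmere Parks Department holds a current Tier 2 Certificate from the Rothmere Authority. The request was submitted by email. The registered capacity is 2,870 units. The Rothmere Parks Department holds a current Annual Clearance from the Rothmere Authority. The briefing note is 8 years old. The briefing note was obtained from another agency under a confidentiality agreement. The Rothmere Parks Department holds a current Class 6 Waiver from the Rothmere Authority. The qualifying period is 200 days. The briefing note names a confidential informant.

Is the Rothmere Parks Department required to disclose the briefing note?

Exception (a) fails — the agency head declined to issue a security-exemption finding.
Exception (b) is satisfied on its face — the briefing note contains personal medical information; the reportable unit count is 79, less than the 85 limit; the briefing note relates to a pending investigation. Turning to paragraph (f): (f) applies — a current Annual Clearance is held. (b) is therefore removed.
Exception (c) is satisfied on its face — the briefing note was obtained under a confidentiality agreement; the registered capacity is 2,870 units, below the 3,800 units limit; the briefing note names a confidential informant. However, paragraphs (g)–(l) must be considered: (g) is engaged — Devika is the subject of the briefing note. (h) is engaged (the qualifying period is 200 days, meeting the 175 days threshold), but is overridden by (i): (i) operates against (h): a current Tier 2 Certificate is held. (j) is engaged (the compliance score is 92 points, below the 95 points limit), but is itself disapplied by (k): (k) applies — a current Category C Declaration is held. (l), which would lift (k), is inapplicable — the record's age is 8 years, short of 9 years. Exception (c) does not apply.
Exception (d) requires that the agency holds a current Class D Waiver from the Rothmere Authority; but no current Class D Waiver is held, so (d) is unavailable.
No exception is made out. the Rothmere Parks Department falls within the general rule.

Yes — the Rothmere Parks Department must disclose the briefing note.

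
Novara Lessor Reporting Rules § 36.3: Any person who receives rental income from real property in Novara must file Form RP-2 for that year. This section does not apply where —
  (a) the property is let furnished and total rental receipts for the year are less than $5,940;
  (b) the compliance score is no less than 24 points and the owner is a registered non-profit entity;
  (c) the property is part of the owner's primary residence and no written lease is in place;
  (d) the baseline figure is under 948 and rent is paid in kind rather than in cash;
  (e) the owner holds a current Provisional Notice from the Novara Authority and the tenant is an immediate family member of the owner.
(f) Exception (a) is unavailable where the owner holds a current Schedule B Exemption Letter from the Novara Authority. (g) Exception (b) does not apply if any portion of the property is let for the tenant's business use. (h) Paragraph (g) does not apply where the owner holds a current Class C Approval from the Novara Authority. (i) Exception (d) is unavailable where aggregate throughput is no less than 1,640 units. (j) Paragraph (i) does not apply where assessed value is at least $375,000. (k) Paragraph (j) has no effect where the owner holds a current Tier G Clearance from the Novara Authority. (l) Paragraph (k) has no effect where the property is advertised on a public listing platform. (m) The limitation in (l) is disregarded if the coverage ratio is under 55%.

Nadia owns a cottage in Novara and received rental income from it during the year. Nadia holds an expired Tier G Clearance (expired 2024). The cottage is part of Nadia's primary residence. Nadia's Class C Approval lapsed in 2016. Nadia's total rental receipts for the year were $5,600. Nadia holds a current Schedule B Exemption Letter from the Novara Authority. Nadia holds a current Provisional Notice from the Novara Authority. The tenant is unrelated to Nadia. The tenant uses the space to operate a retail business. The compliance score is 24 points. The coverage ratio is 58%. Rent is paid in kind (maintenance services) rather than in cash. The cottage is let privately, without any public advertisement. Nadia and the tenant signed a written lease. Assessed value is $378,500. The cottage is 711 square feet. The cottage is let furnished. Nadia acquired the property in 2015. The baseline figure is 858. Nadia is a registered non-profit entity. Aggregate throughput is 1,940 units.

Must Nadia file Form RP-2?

Exception (a): the property is let furnished; total rental receipts for the year are $5,600, less than the $5,940 limit — every condition holds. But applying paragraph (f): (f) applies — a current Schedule B Exemption Letter is held. So (a) is unavailable.
Exception (b)'s conditions are all satisfied: the compliance score is 24 points, meeting the 24 points threshold; Nadia is a registered non-profit. Turning to paragraphs (g)–(h): (g) is triggered — the space is let for business use. (h), which would lift (g), is not engaged — there is no Class C Approval in force. Exception (b) does not apply.
Exception (c) fails — a written lease is in place.
All of (d)'s requirements are met (the baseline figure is 858, under the 948 limit; rent is paid in kind). Applying paragraphs (i)–(m): (i) would limit (d) — aggregate throughput is 1,940 units, meeting the 1,640 units threshold — but (j) sets (i) aside: (j) applies — assessed value is $378,500, meeting the $375,000 threshold. (k) is inapplicable (there is no Tier G Clearance in force), so (j) stands. (d) remains available.
Exception (e) fails — the tenant is unrelated to the owner.

No — exception (d) applies; Nadia is not required to file Form RP-2.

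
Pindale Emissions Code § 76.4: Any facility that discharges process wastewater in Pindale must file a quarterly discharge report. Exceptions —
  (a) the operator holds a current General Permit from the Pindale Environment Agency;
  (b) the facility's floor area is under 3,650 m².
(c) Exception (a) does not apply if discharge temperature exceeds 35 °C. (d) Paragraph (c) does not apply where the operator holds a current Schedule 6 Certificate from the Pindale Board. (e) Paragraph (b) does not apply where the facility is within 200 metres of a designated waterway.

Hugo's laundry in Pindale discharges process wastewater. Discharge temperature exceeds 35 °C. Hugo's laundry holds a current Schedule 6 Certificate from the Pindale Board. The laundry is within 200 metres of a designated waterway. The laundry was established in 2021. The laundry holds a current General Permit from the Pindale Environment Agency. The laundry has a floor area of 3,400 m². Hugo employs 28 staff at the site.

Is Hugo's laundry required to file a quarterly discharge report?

Exception (a) is satisfied on its face — a current General Permit is held. As to paragraphs (c)–(d): (c) would limit (a) — discharge temperature exceeds 35 °C — but (d) sets (c) aside: (d) operates against (c): a current Schedule 6 Certificate is held. So (a) applies.
Exception (b): the facility's floor area is 3,400 m², under the 3,650 m² limit — every condition holds. But applying paragraph (e): (e) applies — the laundry is within 200 m of a designated waterway. Exception (b) does not apply.

No — exception (a) applies; Hugo's laundry is not required to file a quarterly discharge report.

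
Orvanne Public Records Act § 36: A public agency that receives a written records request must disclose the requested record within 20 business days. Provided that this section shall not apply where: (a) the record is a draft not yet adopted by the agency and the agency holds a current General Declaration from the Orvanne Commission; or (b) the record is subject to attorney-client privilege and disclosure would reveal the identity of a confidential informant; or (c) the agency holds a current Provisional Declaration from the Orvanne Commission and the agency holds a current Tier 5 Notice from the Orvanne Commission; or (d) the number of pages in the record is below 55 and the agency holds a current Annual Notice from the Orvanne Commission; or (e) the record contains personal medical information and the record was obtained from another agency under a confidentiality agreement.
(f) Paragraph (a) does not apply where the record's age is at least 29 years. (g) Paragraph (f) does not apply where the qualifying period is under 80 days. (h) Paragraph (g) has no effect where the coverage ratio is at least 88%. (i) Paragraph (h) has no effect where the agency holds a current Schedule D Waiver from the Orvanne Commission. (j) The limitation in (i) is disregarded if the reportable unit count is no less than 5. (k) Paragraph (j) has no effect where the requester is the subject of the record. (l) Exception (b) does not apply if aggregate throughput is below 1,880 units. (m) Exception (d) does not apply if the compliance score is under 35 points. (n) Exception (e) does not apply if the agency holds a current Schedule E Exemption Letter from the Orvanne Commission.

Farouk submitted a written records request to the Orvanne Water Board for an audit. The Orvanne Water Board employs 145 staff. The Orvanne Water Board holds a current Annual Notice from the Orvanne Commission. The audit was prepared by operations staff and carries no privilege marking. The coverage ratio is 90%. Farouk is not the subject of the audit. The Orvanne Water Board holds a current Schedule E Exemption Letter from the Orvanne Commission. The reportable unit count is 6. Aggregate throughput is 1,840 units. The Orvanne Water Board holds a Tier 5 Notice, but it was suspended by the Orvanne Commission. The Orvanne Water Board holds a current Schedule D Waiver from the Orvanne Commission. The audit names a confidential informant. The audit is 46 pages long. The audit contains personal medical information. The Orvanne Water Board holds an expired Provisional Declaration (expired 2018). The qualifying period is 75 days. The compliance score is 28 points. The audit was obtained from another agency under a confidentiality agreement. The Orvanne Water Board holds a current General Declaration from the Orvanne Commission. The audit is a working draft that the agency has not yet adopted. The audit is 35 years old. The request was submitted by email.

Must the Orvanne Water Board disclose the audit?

Exception (a): the audit is an unadopted draft; a current General Declaration is held — every condition holds. But applying paragraphs (f)–(k): (f) operates against (a): the record's age is 35 years, meeting the 29 years threshold. (g) is triggered (the qualifying period is 75 days, under the 80 days limit), but is itself disapplied by (h): (h) operates against (g): the coverage ratio is 90%, meeting the 88% threshold. (i) is triggered (a current Schedule D Waiver is held), but is overridden by (j): (j) applies — the reportable unit count is 6, meeting the 5 threshold. (k) is not triggered (Farouk is not the subject of the audit), so (j) stands. Exception (a) does not apply.
Exception (b) requires that the record is subject to attorney-client privilege; but the audit carries no privilege marking, so (b) is unavailable.
Exception (c) requires that the agency holds a current Provisional Declaration from the Orvanne Commission; but the Provisional Declaration is not current, so (c) is unavailable.
Exception (d): the number of pages in the record is 46, below the 55 limit; a current Annual Notice is held — every condition holds. Turning to paragraph (m): (m) applies — the compliance score is 28 points, under the 35 points limit. (d) is therefore removed.
Exception (e)'s conditions are all satisfied: the audit contains personal medical information; the audit was obtained under a confidentiality agreement. But: (n) applies — a current Schedule E Exemption Letter is held. (e) is therefore removed.
No exception is made out. the Orvanne Water Board falls within the general rule.

Yes — the Orvanne Water Board must disclose the audit.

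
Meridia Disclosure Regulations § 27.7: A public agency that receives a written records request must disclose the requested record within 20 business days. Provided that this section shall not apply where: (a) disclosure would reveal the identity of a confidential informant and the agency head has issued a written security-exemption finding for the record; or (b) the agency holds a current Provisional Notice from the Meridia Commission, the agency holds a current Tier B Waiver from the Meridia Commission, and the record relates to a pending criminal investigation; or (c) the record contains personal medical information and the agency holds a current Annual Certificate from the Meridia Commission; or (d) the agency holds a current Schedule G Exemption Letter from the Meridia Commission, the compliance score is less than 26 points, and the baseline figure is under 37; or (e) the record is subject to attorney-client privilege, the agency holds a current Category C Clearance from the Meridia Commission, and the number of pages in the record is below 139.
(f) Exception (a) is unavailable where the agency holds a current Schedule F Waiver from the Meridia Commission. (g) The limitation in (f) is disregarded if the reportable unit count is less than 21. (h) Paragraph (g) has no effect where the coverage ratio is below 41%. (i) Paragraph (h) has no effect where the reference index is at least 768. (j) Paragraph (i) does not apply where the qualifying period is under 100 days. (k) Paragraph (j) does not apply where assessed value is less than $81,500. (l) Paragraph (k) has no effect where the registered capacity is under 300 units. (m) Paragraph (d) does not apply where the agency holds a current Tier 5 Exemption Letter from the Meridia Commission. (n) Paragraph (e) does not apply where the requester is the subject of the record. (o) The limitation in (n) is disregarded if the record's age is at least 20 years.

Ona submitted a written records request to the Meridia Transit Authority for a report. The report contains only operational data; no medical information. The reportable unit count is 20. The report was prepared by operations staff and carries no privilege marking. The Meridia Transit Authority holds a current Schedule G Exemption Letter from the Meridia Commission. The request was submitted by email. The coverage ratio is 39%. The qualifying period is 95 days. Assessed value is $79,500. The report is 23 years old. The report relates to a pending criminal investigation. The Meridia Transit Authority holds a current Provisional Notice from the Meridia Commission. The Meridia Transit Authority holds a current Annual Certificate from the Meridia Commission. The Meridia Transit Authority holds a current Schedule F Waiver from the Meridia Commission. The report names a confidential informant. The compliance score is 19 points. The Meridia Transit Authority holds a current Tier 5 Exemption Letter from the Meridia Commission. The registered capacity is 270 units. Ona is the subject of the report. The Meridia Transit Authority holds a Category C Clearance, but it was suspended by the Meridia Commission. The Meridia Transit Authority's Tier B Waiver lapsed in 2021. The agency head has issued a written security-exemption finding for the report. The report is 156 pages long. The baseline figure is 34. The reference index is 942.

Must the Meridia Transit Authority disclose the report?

Exception (a) is satisfied on its face — the report names a confidential informant; a written security-exemption finding has been issued. But: (f) operates against (a): a current Schedule F Waiver is held. (g) would limit (f) — the reportable unit count is 20, less than the 21 limit — but (h) sets (g) aside: (h) operates against (g): the coverage ratio is 39%, below the 41% limit. (i) would limit (h) — the reference index is 942, meeting the 768 threshold — but (j) sets (i) aside: (j) operates against (i): the qualifying period is 95 days, under the 100 days limit. (k) would limit (j) — assessed value is $79,500, less than the $81,500 limit — but (l) sets (k) aside: (l) operates against (k): the registered capacity is 270 units, under the 300 units limit. Exception (a) does not apply.
Exception (b) does not apply: no current Tier B Waiver is held.
Exception (c) fails — the report contains only operational data.
All of (d)'s requirements are met (a current Schedule G Exemption Letter is held; the compliance score is 19 points, less than the 26 points limit; the baseline figure is 34, under the 37 limit). But: (m) applies — a current Tier 5 Exemption Letter is held. (d) is therefore removed.
Exception (e) does not apply: the report carries no privilege marking.
No exception applies. The general rule governs.

Yes — the Meridia Transit Authority must disclose the report.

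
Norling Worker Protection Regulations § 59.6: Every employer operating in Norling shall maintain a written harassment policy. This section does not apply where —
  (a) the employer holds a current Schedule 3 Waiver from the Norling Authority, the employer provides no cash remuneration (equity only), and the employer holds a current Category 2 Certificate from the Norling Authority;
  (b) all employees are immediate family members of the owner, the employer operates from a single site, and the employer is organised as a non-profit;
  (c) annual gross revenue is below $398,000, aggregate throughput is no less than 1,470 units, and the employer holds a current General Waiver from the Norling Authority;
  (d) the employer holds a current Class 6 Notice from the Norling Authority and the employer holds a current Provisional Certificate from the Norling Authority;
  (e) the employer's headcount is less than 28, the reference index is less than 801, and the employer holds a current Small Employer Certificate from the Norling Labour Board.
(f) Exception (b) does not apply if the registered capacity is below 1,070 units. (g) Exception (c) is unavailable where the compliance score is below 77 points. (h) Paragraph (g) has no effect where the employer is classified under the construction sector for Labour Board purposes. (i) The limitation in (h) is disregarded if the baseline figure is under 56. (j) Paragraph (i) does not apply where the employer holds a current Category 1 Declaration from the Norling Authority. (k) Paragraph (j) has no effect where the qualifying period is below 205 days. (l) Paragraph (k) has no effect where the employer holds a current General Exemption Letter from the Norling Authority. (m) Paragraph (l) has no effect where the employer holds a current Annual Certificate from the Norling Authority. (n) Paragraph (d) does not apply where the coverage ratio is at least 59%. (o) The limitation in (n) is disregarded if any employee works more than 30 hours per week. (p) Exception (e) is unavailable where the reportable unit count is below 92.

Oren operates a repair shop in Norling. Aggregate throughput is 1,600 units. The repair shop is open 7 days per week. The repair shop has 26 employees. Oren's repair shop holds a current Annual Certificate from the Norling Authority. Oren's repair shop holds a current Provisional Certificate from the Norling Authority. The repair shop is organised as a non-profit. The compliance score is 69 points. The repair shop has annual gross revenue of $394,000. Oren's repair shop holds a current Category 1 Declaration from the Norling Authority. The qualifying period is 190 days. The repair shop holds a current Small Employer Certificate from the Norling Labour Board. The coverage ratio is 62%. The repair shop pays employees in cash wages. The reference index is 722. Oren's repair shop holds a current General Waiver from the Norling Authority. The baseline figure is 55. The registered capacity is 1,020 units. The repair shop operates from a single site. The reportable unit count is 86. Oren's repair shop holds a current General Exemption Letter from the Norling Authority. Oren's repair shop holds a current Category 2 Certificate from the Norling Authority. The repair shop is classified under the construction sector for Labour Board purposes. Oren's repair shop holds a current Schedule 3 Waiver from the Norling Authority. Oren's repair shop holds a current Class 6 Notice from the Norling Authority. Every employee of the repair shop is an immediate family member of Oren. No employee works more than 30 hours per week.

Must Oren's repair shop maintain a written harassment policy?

Yes — Oren's repair shop must maintain a written harassment policy.

Exception (a) requires that the employer provides no cash remuneration (equity only); but employees are paid cash wages, so (a) is unavailable.
Exception (b): every employee is an immediate family member; the employer operates from a single site; the employer is a non-profit — every condition holds. But: (f) operates against (b): the registered capacity is 1,020 units, below the 1,070 units limit. (b) is therefore removed.
Exception (c): annual gross revenue is $394,000, below the $398,000 limit; aggregate throughput is 1,600 units, meeting the 1,470 units threshold; a current General Waiver is held — every condition holds. Turning to paragraphs (g)–(m): (g) is triggered — the compliance score is 69 points, below the 77 points limit. (h) would limit (g) — the repair shop is classified under the construction sector — but (i) sets (h) aside: (i) operates against (h): the baseline figure is 55, under the 56 limit. (j) would limit (i) — a current Category 1 Declaration is held — but (k) sets (j) aside: (k) is triggered — the qualifying period is 190 days, below the 205 days limit. (l) would limit (k) — a current General Exemption Letter is held — but (m) sets (l) aside: (m) operates against (l): a current Annual Certificate is held. So (c) is unavailable.
Exception (d) is satisfied on its face — a current Class 6 Notice is held; a current Provisional Certificate is held. But: (n) is triggered — the coverage ratio is 62%, meeting the 59% threshold. (o), which would lift (n), is not triggered — no employee exceeds 30 hours/week. (d) is therefore removed.
All of (e)'s requirements are met (the employer's headcount is 26, less than the 28 limit; the reference index is 722, less than the 801 limit; a current Small Employer Certificate is held). But applying paragraph (p): (p) operates against (e): the reportable unit count is 86, below the 92 limit. (e) is therefore removed.
None of the exceptions is available; § 59.6 applies in full.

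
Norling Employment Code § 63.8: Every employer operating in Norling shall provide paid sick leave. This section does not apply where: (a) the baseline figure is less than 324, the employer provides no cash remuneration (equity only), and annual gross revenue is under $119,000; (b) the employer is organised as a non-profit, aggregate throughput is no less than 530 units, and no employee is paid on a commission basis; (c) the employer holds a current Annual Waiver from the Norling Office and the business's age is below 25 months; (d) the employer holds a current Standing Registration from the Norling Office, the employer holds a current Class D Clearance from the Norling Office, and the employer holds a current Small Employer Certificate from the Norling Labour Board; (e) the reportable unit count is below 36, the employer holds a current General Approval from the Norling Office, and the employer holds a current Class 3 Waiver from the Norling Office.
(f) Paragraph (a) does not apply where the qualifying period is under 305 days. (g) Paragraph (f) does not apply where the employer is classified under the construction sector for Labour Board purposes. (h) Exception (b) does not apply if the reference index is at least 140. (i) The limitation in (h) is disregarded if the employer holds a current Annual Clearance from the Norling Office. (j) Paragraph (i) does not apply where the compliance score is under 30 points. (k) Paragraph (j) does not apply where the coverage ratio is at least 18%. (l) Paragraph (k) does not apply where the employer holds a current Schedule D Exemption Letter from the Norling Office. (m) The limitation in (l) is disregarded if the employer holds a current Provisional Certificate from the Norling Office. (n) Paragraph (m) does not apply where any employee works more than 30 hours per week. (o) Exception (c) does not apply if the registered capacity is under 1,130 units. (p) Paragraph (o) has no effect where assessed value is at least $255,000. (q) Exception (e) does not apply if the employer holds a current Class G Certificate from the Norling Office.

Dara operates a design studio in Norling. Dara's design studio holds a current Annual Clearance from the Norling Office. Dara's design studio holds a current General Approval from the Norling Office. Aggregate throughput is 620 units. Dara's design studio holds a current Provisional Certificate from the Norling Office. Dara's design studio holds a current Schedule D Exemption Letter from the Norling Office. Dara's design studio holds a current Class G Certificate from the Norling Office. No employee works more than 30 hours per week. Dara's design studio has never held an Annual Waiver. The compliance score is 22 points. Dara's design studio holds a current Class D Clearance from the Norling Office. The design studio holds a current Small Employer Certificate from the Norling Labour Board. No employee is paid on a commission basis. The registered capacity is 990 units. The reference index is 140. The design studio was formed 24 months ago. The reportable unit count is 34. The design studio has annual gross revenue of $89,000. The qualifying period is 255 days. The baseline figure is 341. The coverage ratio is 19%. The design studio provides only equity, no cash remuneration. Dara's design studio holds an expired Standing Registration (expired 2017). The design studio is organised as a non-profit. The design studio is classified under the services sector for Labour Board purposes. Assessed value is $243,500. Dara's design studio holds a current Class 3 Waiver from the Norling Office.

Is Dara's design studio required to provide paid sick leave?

No — exception (b) applies; Dara's design studio is not required to provide paid sick leave.

Exception (a) requires that the baseline figure is less than 324; but the baseline figure is 341, not less than 324, so (a) is unavailable.
Exception (b) is satisfied on its face — the employer is a non-profit; aggregate throughput is 620 units, meeting the 530 units threshold; no employee is paid on commission. As to paragraphs (h)–(n): (h) is triggered (the reference index is 140, meeting the 140 threshold), but is overridden by (i): (i) is engaged — a current Annual Clearance is held. (j) operates (the compliance score is 22 points, under the 30 points limit), but is set aside by (k): (k) is engaged — the coverage ratio is 19%, meeting the 18% threshold. (l) applies (a current Schedule D Exemption Letter is held), but is overridden by (m): (m) applies — a current Provisional Certificate is held. (n) is not triggered (no employee exceeds 30 hours/week), so (m) stands. Exception (b) stands.
Exception (c) fails — the Annual Waiver is not current.
Exception (d) does not apply: there is no Standing Registration in force.
Exception (e) is satisfied on its face — the reportable unit count is 34, below the 36 limit; a current General Approval is held; a current Class 3 Waiver is held. Turning to paragraph (q): (q) operates against (e): a current Class G Certificate is held. So (e) is unavailable.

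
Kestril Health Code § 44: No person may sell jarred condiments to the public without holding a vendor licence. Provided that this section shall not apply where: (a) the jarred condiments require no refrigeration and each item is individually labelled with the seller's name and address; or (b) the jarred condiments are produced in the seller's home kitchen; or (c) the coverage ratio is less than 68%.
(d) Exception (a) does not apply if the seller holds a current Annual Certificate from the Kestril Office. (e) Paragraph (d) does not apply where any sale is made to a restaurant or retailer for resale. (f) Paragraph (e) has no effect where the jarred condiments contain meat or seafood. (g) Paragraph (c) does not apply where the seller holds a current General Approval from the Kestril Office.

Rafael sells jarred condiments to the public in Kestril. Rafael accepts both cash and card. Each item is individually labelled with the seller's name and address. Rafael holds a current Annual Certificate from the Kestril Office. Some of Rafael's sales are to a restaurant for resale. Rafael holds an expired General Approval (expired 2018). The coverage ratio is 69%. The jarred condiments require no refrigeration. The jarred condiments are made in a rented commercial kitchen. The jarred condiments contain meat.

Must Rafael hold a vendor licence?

Exception (a): the jarred condiments are shelf-stable; items are individually labelled — every condition holds. But applying paragraphs (d)–(f): (d) operates against (a): a current Annual Certificate is held. (e) would limit (d) — some sales are to a restaurant for resale — but (f) sets (e) aside: (f) is engaged — the jarred condiments contain meat. (a) is therefore removed.
Exception (b) requires that the jarred condiments are produced in the seller's home kitchen; but the jarred condiments are made in a commercial kitchen, not a home kitchen, so (b) is unavailable.
Exception (c) does not apply: the coverage ratio is 69%, not less than 68%.
Every exception is unavailable, so the rule governs.

Yes — Rafael must hold a vendor licence.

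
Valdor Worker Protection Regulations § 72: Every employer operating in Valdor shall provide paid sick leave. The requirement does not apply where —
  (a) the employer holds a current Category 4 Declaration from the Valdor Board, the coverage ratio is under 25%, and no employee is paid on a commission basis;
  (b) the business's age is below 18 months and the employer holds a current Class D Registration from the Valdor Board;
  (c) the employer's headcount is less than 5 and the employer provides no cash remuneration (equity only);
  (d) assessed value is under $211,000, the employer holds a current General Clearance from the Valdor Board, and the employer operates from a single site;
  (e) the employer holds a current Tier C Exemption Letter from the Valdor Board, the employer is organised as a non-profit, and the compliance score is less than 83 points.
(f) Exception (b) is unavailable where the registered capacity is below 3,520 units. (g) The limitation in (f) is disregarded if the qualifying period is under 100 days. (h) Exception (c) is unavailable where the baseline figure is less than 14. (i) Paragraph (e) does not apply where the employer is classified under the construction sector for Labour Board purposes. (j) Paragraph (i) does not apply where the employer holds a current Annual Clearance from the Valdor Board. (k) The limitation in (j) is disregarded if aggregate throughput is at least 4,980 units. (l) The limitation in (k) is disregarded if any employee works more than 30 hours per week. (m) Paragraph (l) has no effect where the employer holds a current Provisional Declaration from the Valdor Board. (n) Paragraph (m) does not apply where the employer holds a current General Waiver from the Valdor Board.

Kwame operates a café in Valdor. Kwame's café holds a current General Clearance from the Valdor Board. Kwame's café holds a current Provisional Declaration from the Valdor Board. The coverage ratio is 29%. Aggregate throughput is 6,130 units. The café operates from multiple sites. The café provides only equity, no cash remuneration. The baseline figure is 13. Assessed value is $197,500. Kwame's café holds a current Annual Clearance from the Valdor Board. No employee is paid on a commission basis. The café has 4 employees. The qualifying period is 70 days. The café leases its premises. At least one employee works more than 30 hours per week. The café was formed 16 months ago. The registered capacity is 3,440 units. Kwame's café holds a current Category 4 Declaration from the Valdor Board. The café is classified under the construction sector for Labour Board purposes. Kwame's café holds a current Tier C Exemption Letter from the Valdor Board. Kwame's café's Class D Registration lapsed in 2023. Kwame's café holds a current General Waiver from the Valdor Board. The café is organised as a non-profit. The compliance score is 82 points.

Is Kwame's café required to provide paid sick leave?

Exception (a) does not apply: the coverage ratio is 29%, not under 25%.
Exception (b) requires that the employer holds a current Class D Registration from the Valdor Board; but there is no Class D Registration in force, so (b) is unavailable.
Exception (c): the employer's headcount is 4, less than the 5 limit; remuneration is equity-only — every condition holds. However, paragraph (h) must be considered: (h) operates against (c): the baseline figure is 13, less than the 14 limit. Exception (c) does not apply.
Exception (d) fails — the employer operates from multiple sites.
Exception (e)'s conditions are all satisfied: a current Tier C Exemption Letter is held; the employer is a non-profit; the compliance score is 82 points, less than the 83 points limit. Applying paragraphs (i)–(n): (i) operates (the café is classified under the construction sector), but is itself disapplied by (j): (j) is triggered — a current Annual Clearance is held. (k) applies (aggregate throughput is 6,130 units, meeting the 4,980 units threshold), but is itself disapplied by (l): (l) operates against (k): at least one employee exceeds 30 hours/week. (m) would limit (l) — a current Provisional Declaration is held — but (n) sets (m) aside: (n) operates against (m): a current General Waiver is held. Exception (e) stands.

No — exception (e) applies; Kwame's café is not required to provide paid sick leave.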